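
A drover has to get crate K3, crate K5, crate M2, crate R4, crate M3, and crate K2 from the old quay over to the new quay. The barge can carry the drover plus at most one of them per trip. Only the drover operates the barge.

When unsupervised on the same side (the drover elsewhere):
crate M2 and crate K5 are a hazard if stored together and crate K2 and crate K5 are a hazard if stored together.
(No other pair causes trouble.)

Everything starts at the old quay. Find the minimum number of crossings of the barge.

Counting alone: the drover can take at most 1 across per trip to the new quay, so moving all 6 needs at least 6 loaded trips out, with a return between consecutive ones — at least 11 crossings.
The safety rule pushes this higher. Following every safe sequence of crossings, the most of the 6 that can be at the new quay as the barge arrives there on crossing 11 is 5 — never all 6.
So no plan with fewer than 13 crossings exists, and this one achieves 13:
1. Drover goes to the new quay with crate K5.
2. Drover goes back to the old quay alone.
3. Drover goes to the new quay with crate K3.
4. Drover goes back to the old quay alone.
5. Drover goes to the new quay with crate M2.
6. Drover goes back to the old quay with crate K5.
7. Drover goes to the new quay with crate K2.
8. Drover goes back to the old quay alone.
9. Drover goes to the new quay with crate R4.
10. Drover goes back to the old quay alone.
11. Drover goes to the new quay with crate M3.
12. Drover goes back to the old quay alone.
13. Drover goes to the new quay with crate K5.

13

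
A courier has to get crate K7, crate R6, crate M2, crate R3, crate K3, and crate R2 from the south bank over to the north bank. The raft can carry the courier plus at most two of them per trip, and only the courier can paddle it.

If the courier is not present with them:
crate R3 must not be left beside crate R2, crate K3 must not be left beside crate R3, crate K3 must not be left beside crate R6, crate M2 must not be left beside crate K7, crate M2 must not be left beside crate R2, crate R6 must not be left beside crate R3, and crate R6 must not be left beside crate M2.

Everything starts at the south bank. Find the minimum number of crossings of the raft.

impossible

Whatever the first load, the items left behind include a forbidden pair without the courier. No opening move is safe, so no plan exists.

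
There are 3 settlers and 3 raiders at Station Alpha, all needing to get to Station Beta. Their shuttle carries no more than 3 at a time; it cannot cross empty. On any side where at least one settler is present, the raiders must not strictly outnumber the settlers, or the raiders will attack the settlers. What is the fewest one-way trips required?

5

Counting alone: each trip to Station Beta takes at most 3 across and each return brings at least 1 back, so after t trips out (and t−1 returns) at most 3t − (t−1) of the 6 are across; that first reaches 6 at t = 3, so at least 5 crossings are needed.
The plan below uses exactly 5 crossings, so it is optimal:
1. 2 raiders → Station Beta.  (Station Alpha: 3S 1R; Station Beta: 0S 2R)
2. 1 raider ← Station Alpha.  (Station Alpha: 3S 2R; Station Beta: 0S 1R)
3. 3 settlers → Station Beta.  (Station Alpha: 0S 2R; Station Beta: 3S 1R)
4. 1 raider ← Station Alpha.  (Station Alpha: 0S 3R; Station Beta: 3S 0R)
5. 3 raiders → Station Beta.  (Station Alpha: 0S 0R; Station Beta: 3S 3R)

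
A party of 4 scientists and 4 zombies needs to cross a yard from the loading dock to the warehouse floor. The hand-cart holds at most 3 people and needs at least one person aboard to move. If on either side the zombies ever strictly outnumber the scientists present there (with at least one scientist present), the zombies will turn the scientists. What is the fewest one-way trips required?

9

Counting alone: each trip to the warehouse floor takes at most 3 across and each return brings at least 1 back, so after t trips out (and t−1 returns) at most 3t − (t−1) of the 8 are across; that first reaches 8 at t = 4, so at least 7 crossings are needed.
The safety rule pushes this higher. Following every safe sequence of crossings, the most of the 8 that can be at the warehouse floor as the hand-cart arrives there on crossing 7 is 7 — never all 8.
So no plan with fewer than 9 crossings exists, and this one achieves 9:
1. 2 zombies → the warehouse floor.  (the loading dock: 4S 2Z; the warehouse floor: 0S 2Z)
2. 1 zombie ← the loading dock.  (the loading dock: 4S 3Z; the warehouse floor: 0S 1Z)
3. 3 zombies → the warehouse floor.  (the loading dock: 4S 0Z; the warehouse floor: 0S 4Z)
4. 1 zombie ← the loading dock.  (the loading dock: 4S 1Z; the warehouse floor: 0S 3Z)
5. 3 scientists → the warehouse floor.  (the loading dock: 1S 1Z; the warehouse floor: 3S 3Z)
6. 1 scientist and 1 zombie ← the loading dock.  (the loading dock: 2S 2Z; the warehouse floor: 2S 2Z)
7. 2 scientists → the warehouse floor.  (the loading dock: 0S 2Z; the warehouse floor: 4S 2Z)
8. 1 zombie ← the loading dock.  (the loading dock: 0S 3Z; the warehouse floor: 4S 1Z)
9. 3 zombies → the warehouse floor.  (the loading dock: 0S 0Z; the warehouse floor: 4S 4Z)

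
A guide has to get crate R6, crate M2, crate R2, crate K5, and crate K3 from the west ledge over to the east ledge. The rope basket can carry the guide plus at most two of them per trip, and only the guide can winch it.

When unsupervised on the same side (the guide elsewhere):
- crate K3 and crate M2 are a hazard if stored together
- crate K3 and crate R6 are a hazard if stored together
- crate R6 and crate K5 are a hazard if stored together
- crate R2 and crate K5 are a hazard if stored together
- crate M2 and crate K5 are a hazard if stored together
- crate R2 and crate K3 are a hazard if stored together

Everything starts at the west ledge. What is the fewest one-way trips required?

7

Counting alone: the guide can take at most 2 across per trip to the east ledge, so moving all 5 needs at least 3 loaded trips out, with a return between consecutive ones — at least 5 crossings.
The safety rule pushes this higher. Following every safe sequence of crossings, the most of the 5 that can be at the east ledge as the rope basket arrives there on crossing 5 is 4 — never all 5.
So no plan with fewer than 7 crossings exists, and this one achieves 7:
1. Guide goes to the east ledge with crate K3 and crate K5.  [the west ledge: crate M2, crate R2, crate R6 | the east ledge: crate K3, crate K5]
2. Guide goes back to the west ledge alone.  [the west ledge: crate M2, crate R2, crate R6 | the east ledge: crate K3, crate K5]
3. Guide goes to the east ledge with crate R6.  [the west ledge: crate M2, crate R2 | the east ledge: crate K3, crate K5, crate R6]
4. Guide goes back to the west ledge with crate K3 and crate K5.  [the west ledge: crate K3, crate K5, crate M2, crate R2 | the east ledge: crate R6]
5. Guide goes to the east ledge with crate M2 and crate R2.  [the west ledge: crate K3, crate K5 | the east ledge: crate M2, crate R2, crate R6]
6. Guide goes back to the west ledge alone.  [the west ledge: crate K3, crate K5 | the east ledge: crate M2, crate R2, crate R6]
7. Guide goes to the east ledge with crate K3 and crate K5.  [the west ledge: — | the east ledge: crate K3, crate K5, crate M2, crate R2, crate R6]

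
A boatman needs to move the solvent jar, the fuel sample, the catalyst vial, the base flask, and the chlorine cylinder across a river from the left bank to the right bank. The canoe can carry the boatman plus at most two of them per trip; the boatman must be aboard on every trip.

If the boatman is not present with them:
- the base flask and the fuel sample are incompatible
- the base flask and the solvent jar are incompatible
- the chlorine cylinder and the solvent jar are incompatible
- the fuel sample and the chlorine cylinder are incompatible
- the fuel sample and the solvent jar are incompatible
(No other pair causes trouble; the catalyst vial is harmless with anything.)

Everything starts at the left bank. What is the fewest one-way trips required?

7

Counting alone: the boatman can take at most 2 across per trip to the right bank, so moving all 5 needs at least 3 loaded trips out, with a return between consecutive ones — at least 5 crossings.
The safety rule pushes this higher. Following every safe sequence of crossings, the most of the 5 that can be at the right bank as the canoe arrives there on crossing 5 is 4 — never all 5.
So no plan with fewer than 7 crossings exists, and this one achieves 7:
1. Boatman goes to the right bank with the fuel sample and the solvent jar.  [the left bank: the base flask, the catalyst vial, the chlorine cylinder | the right bank: the fuel sample, the solvent jar]
2. Boatman goes back to the left bank with the solvent jar.  [the left bank: the base flask, the catalyst vial, the chlorine cylinder, the solvent jar | the right bank: the fuel sample]
3. Boatman goes to the right bank with the catalyst vial and the solvent jar.  [the left bank: the base flask, the chlorine cylinder | the right bank: the catalyst vial, the fuel sample, the solvent jar]
4. Boatman goes back to the left bank with the solvent jar.  [the left bank: the base flask, the chlorine cylinder, the solvent jar | the right bank: the catalyst vial, the fuel sample]
5. Boatman goes to the right bank with the base flask and the chlorine cylinder.  [the left bank: the solvent jar | the right bank: the base flask, the catalyst vial, the chlorine cylinder, the fuel sample]
6. Boatman goes back to the left bank with the fuel sample.  [the left bank: the fuel sample, the solvent jar | the right bank: the base flask, the catalyst vial, the chlorine cylinder]
7. Boatman goes to the right bank with the fuel sample and the solvent jar.  [the left bank: — | the right bank: the base flask, the catalyst vial, the chlorine cylinder, the fuel sample, the solvent jar]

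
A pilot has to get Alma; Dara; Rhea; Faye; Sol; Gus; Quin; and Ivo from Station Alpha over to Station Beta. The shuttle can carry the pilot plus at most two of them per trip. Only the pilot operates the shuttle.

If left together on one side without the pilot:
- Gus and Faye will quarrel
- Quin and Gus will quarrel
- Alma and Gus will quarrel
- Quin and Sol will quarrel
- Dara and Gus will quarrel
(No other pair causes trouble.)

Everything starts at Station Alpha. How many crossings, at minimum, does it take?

9

Counting alone: the pilot can take at most 2 across per trip to Station Beta, so moving all 8 needs at least 4 loaded trips out, with a return between consecutive ones — at least 7 crossings.
The safety rule pushes this higher. Following every safe sequence of crossings, the most of the 8 that can be at Station Beta as the shuttle arrives there on crossing 7 is 7 — never all 8.
So no plan with fewer than 9 crossings exists, and this one achieves 9:
1. Pilot goes to Station Beta with Gus and Sol.  [Station Alpha: Alma, Dara, Faye, Ivo, Quin, Rhea | Station Beta: Gus, Sol]
2. Pilot goes back to Station Alpha alone.  [Station Alpha: Alma, Dara, Faye, Ivo, Quin, Rhea | Station Beta: Gus, Sol]
3. Pilot goes to Station Beta with Alma and Dara.  [Station Alpha: Faye, Ivo, Quin, Rhea | Station Beta: Alma, Dara, Gus, Sol]
4. Pilot goes back to Station Alpha with Gus.  [Station Alpha: Faye, Gus, Ivo, Quin, Rhea | Station Beta: Alma, Dara, Sol]
5. Pilot goes to Station Beta with Faye and Quin.  [Station Alpha: Gus, Ivo, Rhea | Station Beta: Alma, Dara, Faye, Quin, Sol]
6. Pilot goes back to Station Alpha with Sol.  [Station Alpha: Gus, Ivo, Rhea, Sol | Station Beta: Alma, Dara, Faye, Quin]
7. Pilot goes to Station Beta with Ivo and Rhea.  [Station Alpha: Gus, Sol | Station Beta: Alma, Dara, Faye, Ivo, Quin, Rhea]
8. Pilot goes back to Station Alpha alone.  [Station Alpha: Gus, Sol | Station Beta: Alma, Dara, Faye, Ivo, Quin, Rhea]
9. Pilot goes to Station Beta with Gus and Sol.  [Station Alpha: — | Station Beta: Alma, Dara, Faye, Gus, Ivo, Quin, Rhea, Sol]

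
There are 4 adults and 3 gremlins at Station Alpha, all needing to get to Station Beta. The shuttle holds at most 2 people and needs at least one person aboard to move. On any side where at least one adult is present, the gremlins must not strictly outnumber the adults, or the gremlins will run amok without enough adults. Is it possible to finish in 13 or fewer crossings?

Yes — this plan uses 11 crossings (≤ 13):
1. 2 gremlins → Station Beta.  (Station Alpha: 4A 1G; Station Beta: 0A 2G)
2. 1 gremlin ← Station Alpha.  (Station Alpha: 4A 2G; Station Beta: 0A 1G)
3. 2 gremlins → Station Beta.  (Station Alpha: 4A 0G; Station Beta: 0A 3G)
4. 1 gremlin ← Station Alpha.  (Station Alpha: 4A 1G; Station Beta: 0A 2G)
5. 2 adults → Station Beta.  (Station Alpha: 2A 1G; Station Beta: 2A 2G)
6. 1 gremlin ← Station Alpha.  (Station Alpha: 2A 2G; Station Beta: 2A 1G)
7. 1 adult and 1 gremlin → Station Beta.  (Station Alpha: 1A 1G; Station Beta: 3A 2G)
8. 1 adult ← Station Alpha.  (Station Alpha: 2A 1G; Station Beta: 2A 2G)
9. 1 adult and 1 gremlin → Station Beta.  (Station Alpha: 1A 0G; Station Beta: 3A 3G)
10. 1 gremlin ← Station Alpha.  (Station Alpha: 1A 1G; Station Beta: 3A 2G)
11. 1 adult and 1 gremlin → Station Beta.  (Station Alpha: 0A 0G; Station Beta: 4A 3G)

Yes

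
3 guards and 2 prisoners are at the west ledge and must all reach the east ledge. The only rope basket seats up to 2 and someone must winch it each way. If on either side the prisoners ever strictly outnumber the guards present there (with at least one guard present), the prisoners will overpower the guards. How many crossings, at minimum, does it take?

7

Counting alone: each trip to the east ledge takes at most 2 across and each return brings at least 1 back, so after t trips out (and t−1 returns) at most 2t − (t−1) of the 5 are across; that first reaches 5 at t = 4, so at least 7 crossings are needed.
The plan below uses exactly 7 crossings, so it is optimal:
1. 2 prisoners → the east ledge.  (the west ledge: 3G 0P; the east ledge: 0G 2P)
2. 1 prisoner ← the west ledge.  (the west ledge: 3G 1P; the east ledge: 0G 1P)
3. 2 guards → the east ledge.  (the west ledge: 1G 1P; the east ledge: 2G 1P)
4. 1 guard ← the west ledge.  (the west ledge: 2G 1P; the east ledge: 1G 1P)
5. 1 guard and 1 prisoner → the east ledge.  (the west ledge: 1G 0P; the east ledge: 2G 2P)
6. 1 prisoner ← the west ledge.  (the west ledge: 1G 1P; the east ledge: 2G 1P)
7. 1 guard and 1 prisoner → the east ledge.  (the west ledge: 0G 0P; the east ledge: 3G 2P)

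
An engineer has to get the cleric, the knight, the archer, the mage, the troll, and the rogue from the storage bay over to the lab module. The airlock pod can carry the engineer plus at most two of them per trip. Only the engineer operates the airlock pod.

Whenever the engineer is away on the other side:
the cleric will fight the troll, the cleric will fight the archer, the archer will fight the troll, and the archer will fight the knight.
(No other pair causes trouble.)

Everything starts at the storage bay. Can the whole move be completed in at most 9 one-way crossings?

Yes

Yes — this plan uses 9 crossings (≤ 9):
1. Engineer goes to the lab module with the archer and the cleric.  [the storage bay: the knight, the mage, the rogue, the troll | the lab module: the archer, the cleric]
2. Engineer goes back to the storage bay with the cleric.  [the storage bay: the cleric, the knight, the mage, the rogue, the troll | the lab module: the archer]
3. Engineer goes to the lab module with the cleric and the knight.  [the storage bay: the mage, the rogue, the troll | the lab module: the archer, the cleric, the knight]
4. Engineer goes back to the storage bay with the archer.  [the storage bay: the archer, the mage, the rogue, the troll | the lab module: the cleric, the knight]
5. Engineer goes to the lab module with the archer and the mage.  [the storage bay: the rogue, the troll | the lab module: the archer, the cleric, the knight, the mage]
6. Engineer goes back to the storage bay with the archer.  [the storage bay: the archer, the rogue, the troll | the lab module: the cleric, the knight, the mage]
7. Engineer goes to the lab module with the archer and the rogue.  [the storage bay: the troll | the lab module: the archer, the cleric, the knight, the mage, the rogue]
8. Engineer goes back to the storage bay with the archer.  [the storage bay: the archer, the troll | the lab module: the cleric, the knight, the mage, the rogue]
9. Engineer goes to the lab module with the archer and the troll.  [the storage bay: — | the lab module: the archer, the cleric, the knight, the mage, the rogue, the troll]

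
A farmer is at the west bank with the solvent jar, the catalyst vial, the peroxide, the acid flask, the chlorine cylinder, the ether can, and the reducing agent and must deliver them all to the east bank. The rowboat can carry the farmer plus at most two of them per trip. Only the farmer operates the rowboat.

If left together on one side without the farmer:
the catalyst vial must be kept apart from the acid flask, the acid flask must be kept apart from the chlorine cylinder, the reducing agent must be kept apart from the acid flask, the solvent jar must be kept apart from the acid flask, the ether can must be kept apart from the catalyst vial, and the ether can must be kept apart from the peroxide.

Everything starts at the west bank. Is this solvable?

1. Farmer goes to the east bank with the acid flask and the ether can.
2. Farmer goes back to the west bank alone.
3. Farmer goes to the east bank with the peroxide.
4. Farmer goes back to the west bank with the ether can.
5. Farmer goes to the east bank with the catalyst vial and the solvent jar.
6. Farmer goes back to the west bank with the acid flask.
7. Farmer goes to the east bank with the chlorine cylinder and the reducing agent.
8. Farmer goes back to the west bank alone.
9. Farmer goes to the east bank with the acid flask and the ether can.

Yes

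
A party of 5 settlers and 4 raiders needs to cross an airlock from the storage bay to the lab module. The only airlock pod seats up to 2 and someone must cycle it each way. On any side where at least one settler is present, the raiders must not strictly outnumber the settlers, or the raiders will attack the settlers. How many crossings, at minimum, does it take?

15

Counting alone: each trip to the lab module takes at most 2 across and each return brings at least 1 back, so after t trips out (and t−1 returns) at most 2t − (t−1) of the 9 are across; that first reaches 9 at t = 8, so at least 15 crossings are needed.
The plan below uses exactly 15 crossings, so it is optimal:
1. 2 raiders → the lab module.  (the storage bay: 5S 2R; the lab module: 0S 2R)
2. 1 raider ← the storage bay.  (the storage bay: 5S 3R; the lab module: 0S 1R)
3. 2 raiders → the lab module.  (the storage bay: 5S 1R; the lab module: 0S 3R)
4. 1 raider ← the storage bay.  (the storage bay: 5S 2R; the lab module: 0S 2R)
5. 2 settlers → the lab module.  (the storage bay: 3S 2R; the lab module: 2S 2R)
6. 1 raider ← the storage bay.  (the storage bay: 3S 3R; the lab module: 2S 1R)
7. 1 settler and 1 raider → the lab module.  (the storage bay: 2S 2R; the lab module: 3S 2R)
8. 1 settler ← the storage bay.  (the storage bay: 3S 2R; the lab module: 2S 2R)
9. 1 settler and 1 raider → the lab module.  (the storage bay: 2S 1R; the lab module: 3S 3R)
10. 1 raider ← the storage bay.  (the storage bay: 2S 2R; the lab module: 3S 2R)
11. 1 settler and 1 raider → the lab module.  (the storage bay: 1S 1R; the lab module: 4S 3R)
12. 1 settler ← the storage bay.  (the storage bay: 2S 1R; the lab module: 3S 3R)
13. 1 settler and 1 raider → the lab module.  (the storage bay: 1S 0R; the lab module: 4S 4R)
14. 1 raider ← the storage bay.  (the storage bay: 1S 1R; the lab module: 4S 3R)
15. 1 settler and 1 raider → the lab module.  (the storage bay: 0S 0R; the lab module: 5S 4R)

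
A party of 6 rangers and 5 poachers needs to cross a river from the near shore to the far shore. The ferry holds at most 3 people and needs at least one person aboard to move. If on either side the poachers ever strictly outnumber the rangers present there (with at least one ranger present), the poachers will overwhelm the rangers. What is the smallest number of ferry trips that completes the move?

Counting alone: each trip to the far shore takes at most 3 across and each return brings at least 1 back, so after t trips out (and t−1 returns) at most 3t − (t−1) of the 11 are across; that first reaches 11 at t = 5, so at least 9 crossings are needed.
The plan below uses exactly 9 crossings, so it is optimal:
1. 3 poachers → the far shore.  (the near shore: 6R 2P; the far shore: 0R 3P)
2. 1 poacher ← the near shore.  (the near shore: 6R 3P; the far shore: 0R 2P)
3. 3 rangers → the far shore.  (the near shore: 3R 3P; the far shore: 3R 2P)
4. 1 ranger ← the near shore.  (the near shore: 4R 3P; the far shore: 2R 2P)
5. 2 rangers and 1 poacher → the far shore.  (the near shore: 2R 2P; the far shore: 4R 3P)
6. 1 ranger ← the near shore.  (the near shore: 3R 2P; the far shore: 3R 3P)
7. 2 rangers and 1 poacher → the far shore.  (the near shore: 1R 1P; the far shore: 5R 4P)
8. 1 ranger ← the near shore.  (the near shore: 2R 1P; the far shore: 4R 4P)
9. 2 rangers and 1 poacher → the far shore.  (the near shore: 0R 0P; the far shore: 6R 5P)

9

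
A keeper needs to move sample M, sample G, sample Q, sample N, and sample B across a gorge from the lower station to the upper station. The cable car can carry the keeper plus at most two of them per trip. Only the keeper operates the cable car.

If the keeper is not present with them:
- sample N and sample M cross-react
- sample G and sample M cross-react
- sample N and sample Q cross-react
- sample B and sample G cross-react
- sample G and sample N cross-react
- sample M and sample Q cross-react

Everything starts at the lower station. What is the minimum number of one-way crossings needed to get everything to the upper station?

impossible

Whatever the first load, the items left behind include a forbidden pair without the keeper. No opening move is safe, so no plan exists.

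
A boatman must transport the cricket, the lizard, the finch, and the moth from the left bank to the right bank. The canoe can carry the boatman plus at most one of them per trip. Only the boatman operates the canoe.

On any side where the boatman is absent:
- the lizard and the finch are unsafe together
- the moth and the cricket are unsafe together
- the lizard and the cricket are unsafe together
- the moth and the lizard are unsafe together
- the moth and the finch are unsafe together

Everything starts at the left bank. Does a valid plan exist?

Whatever the first load, the items left behind include a forbidden pair without the boatman. No opening move is safe, so no plan exists.

No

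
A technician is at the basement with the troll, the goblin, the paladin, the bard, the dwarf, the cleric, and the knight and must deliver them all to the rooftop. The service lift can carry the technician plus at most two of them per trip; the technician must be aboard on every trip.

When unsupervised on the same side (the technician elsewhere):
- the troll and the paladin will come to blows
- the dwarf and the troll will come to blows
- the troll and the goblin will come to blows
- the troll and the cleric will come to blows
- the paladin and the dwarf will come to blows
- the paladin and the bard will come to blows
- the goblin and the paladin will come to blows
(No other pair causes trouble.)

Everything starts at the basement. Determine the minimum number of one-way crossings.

11

Counting alone: the technician can take at most 2 across per trip to the rooftop, so moving all 7 needs at least 4 loaded trips out, with a return between consecutive ones — at least 7 crossings.
The safety rule pushes this higher. Following every safe sequence of crossings, the most of the 7 that can be at the rooftop as the service lift arrives there on crossings 7, 9 is 5, 6 respectively — never all 7.
So no plan with fewer than 11 crossings exists, and this one achieves 11:
1. Technician goes to the rooftop with the paladin and the troll.
2. Technician goes back to the basement with the troll.
3. Technician goes to the rooftop with the bard and the troll.
4. Technician goes back to the basement with the paladin.
5. Technician goes to the rooftop with the dwarf and the goblin.
6. Technician goes back to the basement with the troll.
7. Technician goes to the rooftop with the cleric and the troll.
8. Technician goes back to the basement with the troll.
9. Technician goes to the rooftop with the knight and the troll.
10. Technician goes back to the basement with the troll.
11. Technician goes to the rooftop with the paladin and the troll.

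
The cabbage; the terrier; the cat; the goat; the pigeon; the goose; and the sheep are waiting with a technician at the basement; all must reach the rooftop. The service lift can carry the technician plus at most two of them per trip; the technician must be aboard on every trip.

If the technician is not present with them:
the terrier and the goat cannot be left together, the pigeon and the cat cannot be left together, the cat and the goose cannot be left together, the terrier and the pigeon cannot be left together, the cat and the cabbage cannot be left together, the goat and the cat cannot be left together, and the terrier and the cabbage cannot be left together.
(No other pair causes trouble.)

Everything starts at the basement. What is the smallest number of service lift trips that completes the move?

9

Counting alone: the technician can take at most 2 across per trip to the rooftop, so moving all 7 needs at least 4 loaded trips out, with a return between consecutive ones — at least 7 crossings.
The safety rule pushes this higher. Following every safe sequence of crossings, the most of the 7 that can be at the rooftop as the service lift arrives there on crossing 7 is 6 — never all 7.
So no plan with fewer than 9 crossings exists, and this one achieves 9:
1. Technician goes to the rooftop with the cat and the terrier.  [the basement: the cabbage, the goat, the goose, the pigeon, the sheep | the rooftop: the cat, the terrier]
2. Technician goes back to the basement alone.  [the basement: the cabbage, the goat, the goose, the pigeon, the sheep | the rooftop: the cat, the terrier]
3. Technician goes to the rooftop with the sheep.  [the basement: the cabbage, the goat, the goose, the pigeon | the rooftop: the cat, the sheep, the terrier]
4. Technician goes back to the basement alone.  [the basement: the cabbage, the goat, the goose, the pigeon | the rooftop: the cat, the sheep, the terrier]
5. Technician goes to the rooftop with the cabbage and the goat.  [the basement: the goose, the pigeon | the rooftop: the cabbage, the cat, the goat, the sheep, the terrier]
6. Technician goes back to the basement with the cat and the terrier.  [the basement: the cat, the goose, the pigeon, the terrier | the rooftop: the cabbage, the goat, the sheep]
7. Technician goes to the rooftop with the goose and the pigeon.  [the basement: the cat, the terrier | the rooftop: the cabbage, the goat, the goose, the pigeon, the sheep]
8. Technician goes back to the basement alone.  [the basement: the cat, the terrier | the rooftop: the cabbage, the goat, the goose, the pigeon, the sheep]
9. Technician goes to the rooftop with the cat and the terrier.  [the basement: — | the rooftop: the cabbage, the cat, the goat, the goose, the pigeon, the sheep, the terrier]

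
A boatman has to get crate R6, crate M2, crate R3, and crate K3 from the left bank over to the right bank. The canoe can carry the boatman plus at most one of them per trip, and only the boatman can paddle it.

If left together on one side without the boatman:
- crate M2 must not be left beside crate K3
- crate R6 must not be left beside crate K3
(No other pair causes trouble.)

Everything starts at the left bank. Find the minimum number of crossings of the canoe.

9

Counting alone: the boatman can take at most 1 across per trip to the right bank, so moving all 4 needs at least 4 loaded trips out, with a return between consecutive ones — at least 7 crossings.
The safety rule pushes this higher. Following every safe sequence of crossings, the most of the 4 that can be at the right bank as the canoe arrives there on crossing 7 is 3 — never all 4.
So no plan with fewer than 9 crossings exists, and this one achieves 9:
1. Boatman goes to the right bank with crate K3.  [the left bank: crate M2, crate R3, crate R6 | the right bank: crate K3]
2. Boatman goes back to the left bank alone.  [the left bank: crate M2, crate R3, crate R6 | the right bank: crate K3]
3. Boatman goes to the right bank with crate R6.  [the left bank: crate M2, crate R3 | the right bank: crate K3, crate R6]
4. Boatman goes back to the left bank with crate K3.  [the left bank: crate K3, crate M2, crate R3 | the right bank: crate R6]
5. Boatman goes to the right bank with crate M2.  [the left bank: crate K3, crate R3 | the right bank: crate M2, crate R6]
6. Boatman goes back to the left bank alone.  [the left bank: crate K3, crate R3 | the right bank: crate M2, crate R6]
7. Boatman goes to the right bank with crate R3.  [the left bank: crate K3 | the right bank: crate M2, crate R3, crate R6]
8. Boatman goes back to the left bank alone.  [the left bank: crate K3 | the right bank: crate M2, crate R3, crate R6]
9. Boatman goes to the right bank with crate K3.  [the left bank: — | the right bank: crate K3, crate M2, crate R3, crate R6]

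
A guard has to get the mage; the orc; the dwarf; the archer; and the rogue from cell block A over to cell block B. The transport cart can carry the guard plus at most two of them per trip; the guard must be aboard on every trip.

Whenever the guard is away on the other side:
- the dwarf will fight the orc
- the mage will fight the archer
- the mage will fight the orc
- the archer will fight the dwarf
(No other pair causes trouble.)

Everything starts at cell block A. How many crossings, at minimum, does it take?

Counting alone: the guard can take at most 2 across per trip to cell block B, so moving all 5 needs at least 3 loaded trips out, with a return between consecutive ones — at least 5 crossings.
The plan below uses exactly 5 crossings, so it is optimal:
1. Guard goes to cell block B with the dwarf and the mage.  [cell block A: the archer, the orc, the rogue | cell block B: the dwarf, the mage]
2. Guard goes back to cell block A alone.  [cell block A: the archer, the orc, the rogue | cell block B: the dwarf, the mage]
3. Guard goes to cell block B with the rogue.  [cell block A: the archer, the orc | cell block B: the dwarf, the mage, the rogue]
4. Guard goes back to cell block A alone.  [cell block A: the archer, the orc | cell block B: the dwarf, the mage, the rogue]
5. Guard goes to cell block B with the archer and the orc.  [cell block A: — | cell block B: the archer, the dwarf, the mage, the orc, the rogue]

5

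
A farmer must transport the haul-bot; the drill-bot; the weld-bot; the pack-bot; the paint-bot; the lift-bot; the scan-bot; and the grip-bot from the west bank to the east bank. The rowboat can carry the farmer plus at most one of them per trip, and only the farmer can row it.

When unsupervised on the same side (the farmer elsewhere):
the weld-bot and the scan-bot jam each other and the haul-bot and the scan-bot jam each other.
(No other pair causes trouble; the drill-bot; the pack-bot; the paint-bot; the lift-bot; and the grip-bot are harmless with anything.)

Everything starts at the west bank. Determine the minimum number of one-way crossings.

Counting alone: the farmer can take at most 1 across per trip to the east bank, so moving all 8 needs at least 8 loaded trips out, with a return between consecutive ones — at least 15 crossings.
The safety rule pushes this higher. Following every safe sequence of crossings, the most of the 8 that can be at the east bank as the rowboat arrives there on crossing 15 is 7 — never all 8.
So no plan with fewer than 17 crossings exists, and this one achieves 17:
1. Farmer goes to the east bank with the scan-bot.  [the west bank: the drill-bot, the grip-bot, the haul-bot, the lift-bot, the pack-bot, the paint-bot, the weld-bot | the east bank: the scan-bot]
2. Farmer goes back to the west bank alone.  [the west bank: the drill-bot, the grip-bot, the haul-bot, the lift-bot, the pack-bot, the paint-bot, the weld-bot | the east bank: the scan-bot]
3. Farmer goes to the east bank with the haul-bot.  [the west bank: the drill-bot, the grip-bot, the lift-bot, the pack-bot, the paint-bot, the weld-bot | the east bank: the haul-bot, the scan-bot]
4. Farmer goes back to the west bank with the scan-bot.  [the west bank: the drill-bot, the grip-bot, the lift-bot, the pack-bot, the paint-bot, the scan-bot, the weld-bot | the east bank: the haul-bot]
5. Farmer goes to the east bank with the weld-bot.  [the west bank: the drill-bot, the grip-bot, the lift-bot, the pack-bot, the paint-bot, the scan-bot | the east bank: the haul-bot, the weld-bot]
6. Farmer goes back to the west bank alone.  [the west bank: the drill-bot, the grip-bot, the lift-bot, the pack-bot, the paint-bot, the scan-bot | the east bank: the haul-bot, the weld-bot]
7. Farmer goes to the east bank with the drill-bot.  [the west bank: the grip-bot, the lift-bot, the pack-bot, the paint-bot, the scan-bot | the east bank: the drill-bot, the haul-bot, the weld-bot]
8. Farmer goes back to the west bank alone.  [the west bank: the grip-bot, the lift-bot, the pack-bot, the paint-bot, the scan-bot | the east bank: the drill-bot, the haul-bot, the weld-bot]
9. Farmer goes to the east bank with the pack-bot.  [the west bank: the grip-bot, the lift-bot, the paint-bot, the scan-bot | the east bank: the drill-bot, the haul-bot, the pack-bot, the weld-bot]
10. Farmer goes back to the west bank alone.  [the west bank: the grip-bot, the lift-bot, the paint-bot, the scan-bot | the east bank: the drill-bot, the haul-bot, the pack-bot, the weld-bot]
11. Farmer goes to the east bank with the paint-bot.  [the west bank: the grip-bot, the lift-bot, the scan-bot | the east bank: the drill-bot, the haul-bot, the pack-bot, the paint-bot, the weld-bot]
12. Farmer goes back to the west bank alone.  [the west bank: the grip-bot, the lift-bot, the scan-bot | the east bank: the drill-bot, the haul-bot, the pack-bot, the paint-bot, the weld-bot]
13. Farmer goes to the east bank with the lift-bot.  [the west bank: the grip-bot, the scan-bot | the east bank: the drill-bot, the haul-bot, the lift-bot, the pack-bot, the paint-bot, the weld-bot]
14. Farmer goes back to the west bank alone.  [the west bank: the grip-bot, the scan-bot | the east bank: the drill-bot, the haul-bot, the lift-bot, the pack-bot, the paint-bot, the weld-bot]
15. Farmer goes to the east bank with the grip-bot.  [the west bank: the scan-bot | the east bank: the drill-bot, the grip-bot, the haul-bot, the lift-bot, the pack-bot, the paint-bot, the weld-bot]
16. Farmer goes back to the west bank alone.  [the west bank: the scan-bot | the east bank: the drill-bot, the grip-bot, the haul-bot, the lift-bot, the pack-bot, the paint-bot, the weld-bot]
17. Farmer goes to the east bank with the scan-bot.  [the west bank: — | the east bank: the drill-bot, the grip-bot, the haul-bot, the lift-bot, the pack-bot, the paint-bot, the scan-bot, the weld-bot]

17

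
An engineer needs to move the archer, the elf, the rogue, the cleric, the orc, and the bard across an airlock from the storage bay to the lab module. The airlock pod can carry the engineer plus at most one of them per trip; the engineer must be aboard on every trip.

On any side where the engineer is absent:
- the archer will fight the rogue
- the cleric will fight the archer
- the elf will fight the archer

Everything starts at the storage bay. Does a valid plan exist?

Following every safe sequence of crossings from the start, the most of the 6 that can be at the lab module as the airlock pod arrives there on crossings 1, 3, 5, 7 is 1, 2, 3, 4 respectively; the best ever achieved is 4 of 6.
From crossing 9 on, no configuration arises that was not already reachable earlier: only 36 distinct safe configurations (who is on which side, and where the airlock pod is) can ever be reached, none of them has everyone across, and every continuation just revisits them. So no valid plan exists.

No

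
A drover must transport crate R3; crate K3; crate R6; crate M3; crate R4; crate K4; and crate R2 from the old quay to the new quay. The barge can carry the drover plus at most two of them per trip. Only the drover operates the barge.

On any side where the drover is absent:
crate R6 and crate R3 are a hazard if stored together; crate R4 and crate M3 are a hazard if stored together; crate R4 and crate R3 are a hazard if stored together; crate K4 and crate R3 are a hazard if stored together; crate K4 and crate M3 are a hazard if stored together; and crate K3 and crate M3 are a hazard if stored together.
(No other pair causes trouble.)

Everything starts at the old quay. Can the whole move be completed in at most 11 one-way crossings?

Yes

Yes — this plan uses 9 crossings (≤ 11):
1. Drover goes to the new quay with crate M3 and crate R3.  [the old quay: crate K3, crate K4, crate R2, crate R4, crate R6 | the new quay: crate M3, crate R3]
2. Drover goes back to the old quay alone.  [the old quay: crate K3, crate K4, crate R2, crate R4, crate R6 | the new quay: crate M3, crate R3]
3. Drover goes to the new quay with crate K3.  [the old quay: crate K4, crate R2, crate R4, crate R6 | the new quay: crate K3, crate M3, crate R3]
4. Drover goes back to the old quay with crate M3.  [the old quay: crate K4, crate M3, crate R2, crate R4, crate R6 | the new quay: crate K3, crate R3]
5. Drover goes to the new quay with crate K4 and crate R4.  [the old quay: crate M3, crate R2, crate R6 | the new quay: crate K3, crate K4, crate R3, crate R4]
6. Drover goes back to the old quay with crate R3.  [the old quay: crate M3, crate R2, crate R3, crate R6 | the new quay: crate K3, crate K4, crate R4]
7. Drover goes to the new quay with crate R2 and crate R6.  [the old quay: crate M3, crate R3 | the new quay: crate K3, crate K4, crate R2, crate R4, crate R6]
8. Drover goes back to the old quay alone.  [the old quay: crate M3, crate R3 | the new quay: crate K3, crate K4, crate R2, crate R4, crate R6]
9. Drover goes to the new quay with crate M3 and crate R3.  [the old quay: — | the new quay: crate K3, crate K4, crate M3, crate R2, crate R3, crate R4, crate R6]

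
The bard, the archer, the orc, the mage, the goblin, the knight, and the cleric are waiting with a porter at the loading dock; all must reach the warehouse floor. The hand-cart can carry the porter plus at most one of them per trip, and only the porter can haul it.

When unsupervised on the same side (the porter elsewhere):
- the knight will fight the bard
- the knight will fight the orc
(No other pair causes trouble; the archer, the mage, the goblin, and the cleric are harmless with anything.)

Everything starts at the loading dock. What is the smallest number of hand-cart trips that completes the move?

15

Counting alone: the porter can take at most 1 across per trip to the warehouse floor, so moving all 7 needs at least 7 loaded trips out, with a return between consecutive ones — at least 13 crossings.
The safety rule pushes this higher. Following every safe sequence of crossings, the most of the 7 that can be at the warehouse floor as the hand-cart arrives there on crossing 13 is 6 — never all 7.
So no plan with fewer than 15 crossings exists, and this one achieves 15:
1. Porter goes to the warehouse floor with the knight.  [the loading dock: the archer, the bard, the cleric, the goblin, the mage, the orc | the warehouse floor: the knight]
2. Porter goes back to the loading dock alone.  [the loading dock: the archer, the bard, the cleric, the goblin, the mage, the orc | the warehouse floor: the knight]
3. Porter goes to the warehouse floor with the bard.  [the loading dock: the archer, the cleric, the goblin, the mage, the orc | the warehouse floor: the bard, the knight]
4. Porter goes back to the loading dock with the knight.  [the loading dock: the archer, the cleric, the goblin, the knight, the mage, the orc | the warehouse floor: the bard]
5. Porter goes to the warehouse floor with the orc.  [the loading dock: the archer, the cleric, the goblin, the knight, the mage | the warehouse floor: the bard, the orc]
6. Porter goes back to the loading dock alone.  [the loading dock: the archer, the cleric, the goblin, the knight, the mage | the warehouse floor: the bard, the orc]
7. Porter goes to the warehouse floor with the archer.  [the loading dock: the cleric, the goblin, the knight, the mage | the warehouse floor: the archer, the bard, the orc]
8. Porter goes back to the loading dock alone.  [the loading dock: the cleric, the goblin, the knight, the mage | the warehouse floor: the archer, the bard, the orc]
9. Porter goes to the warehouse floor with the mage.  [the loading dock: the cleric, the goblin, the knight | the warehouse floor: the archer, the bard, the mage, the orc]
10. Porter goes back to the loading dock alone.  [the loading dock: the cleric, the goblin, the knight | the warehouse floor: the archer, the bard, the mage, the orc]
11. Porter goes to the warehouse floor with the goblin.  [the loading dock: the cleric, the knight | the warehouse floor: the archer, the bard, the goblin, the mage, the orc]
12. Porter goes back to the loading dock alone.  [the loading dock: the cleric, the knight | the warehouse floor: the archer, the bard, the goblin, the mage, the orc]
13. Porter goes to the warehouse floor with the cleric.  [the loading dock: the knight | the warehouse floor: the archer, the bard, the cleric, the goblin, the mage, the orc]
14. Porter goes back to the loading dock alone.  [the loading dock: the knight | the warehouse floor: the archer, the bard, the cleric, the goblin, the mage, the orc]
15. Porter goes to the warehouse floor with the knight.  [the loading dock: — | the warehouse floor: the archer, the bard, the cleric, the goblin, the knight, the mage, the orc]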